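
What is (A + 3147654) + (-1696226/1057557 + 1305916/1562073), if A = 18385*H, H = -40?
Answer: 442777452788884512/183553470629 ≈ 2.4123e+6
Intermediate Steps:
A = -735400 (A = 18385*(-40) = -735400)
(A + 3147654) + (-1696226/1057557 + 1305916/1562073) = (-735400 + 3147654) + (-1696226/1057557 + 1305916/1562073) = 2412254 + (-1696226*1/1057557 + 1305916*(1/1562073)) = 2412254 + (-1696226/1057557 + 1305916/1562073) = 2412254 - 140949803254/183553470629 = 442777452788884512/183553470629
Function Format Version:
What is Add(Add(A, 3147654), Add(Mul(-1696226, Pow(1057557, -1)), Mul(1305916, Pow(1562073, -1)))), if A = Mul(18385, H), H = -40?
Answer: Rational(442777452788884512, 183553470629) ≈ 2.4123e+6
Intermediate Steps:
A = -735400 (A = Mul(18385, -40) = -735400)
Add(Add(A, 3147654), Add(Mul(-1696226, Pow(1057557, -1)), Mul(1305916, Pow(1562073, -1)))) = Add(Add(-735400, 3147654), Add(Mul(-1696226, Pow(1057557, -1)), Mul(1305916, Pow(1562073, -1)))) = Add(2412254, Add(Mul(-1696226, Rational(1, 1057557)), Mul(1305916, Rational(1, 1562073)))) = Add(2412254, Add(Rational(-1696226, 1057557), Rational(1305916, 1562073))) = Add(2412254, Rational(-140949803254, 183553470629)) = Rational(442777452788884512, 183553470629)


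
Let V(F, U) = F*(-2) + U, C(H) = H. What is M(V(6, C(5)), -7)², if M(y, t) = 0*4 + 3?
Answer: 9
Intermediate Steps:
V(F, U) = U - 2*F (V(F, U) = -2*F + U = U - 2*F)
M(y, t) = 3 (M(y, t) = 0 + 3 = 3)
M(V(6, C(5)), -7)² = 3² = 9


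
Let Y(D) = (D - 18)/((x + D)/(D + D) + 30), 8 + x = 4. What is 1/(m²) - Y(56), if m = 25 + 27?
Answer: -2876203/2306512 ≈ -1.2470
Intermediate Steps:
x = -4 (x = -8 + 4 = -4)
m = 52
Y(D) = (-18 + D)/(30 + (-4 + D)/(2*D)) (Y(D) = (D - 18)/((-4 + D)/(D + D) + 30) = (-18 + D)/((-4 + D)/((2*D)) + 30) = (-18 + D)/((-4 + D)*(1/(2*D)) + 30) = (-18 + D)/((-4 + D)/(2*D) + 30) = (-18 + D)/(30 + (-4 + D)/(2*D)))
1/(m²) - Y(56) = 1/(52²) - 2*56*(-18 + 56)/(-4 + 61*56) = 1/2704 - 2*56*38/(-4 + 3416) = 1/2704 - 2*56*38/3412 = 1/2704 - 1*1064/853 = 1/2704 - 1064/853 = -2876203/2306512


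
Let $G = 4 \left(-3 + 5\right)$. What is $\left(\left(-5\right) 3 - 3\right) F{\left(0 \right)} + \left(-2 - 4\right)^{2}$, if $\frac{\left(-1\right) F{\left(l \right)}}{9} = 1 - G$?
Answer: $-1098$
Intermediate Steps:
$G = 8$ ($G = 4 \cdot 2 = 8$)
$F{\left(l \right)} = 63$ ($F{\left(l \right)} = - 9 \left(1 - 8\right) = \left(-9\right) \left(-7\right) = 63$)
$\left(\left(-5\right) 3 - 3\right) F{\left(0 \right)} + \left(-2 - 4\right)^{2} = \left(\left(-5\right) 3 - 3\right) 63 + \left(-2 - 4\right)^{2} = \left(-15 - 3\right) 63 + \left(-6\right)^{2} = \left(-18\right) 63 + 36 = -1134 + 36 = -1098$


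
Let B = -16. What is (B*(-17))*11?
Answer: 2992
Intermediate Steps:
(B*(-17))*11 = -16*(-17)*11 = 272*11 = 2992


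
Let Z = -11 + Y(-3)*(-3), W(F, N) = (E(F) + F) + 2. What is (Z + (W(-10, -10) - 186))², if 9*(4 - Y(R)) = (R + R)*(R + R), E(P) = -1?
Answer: 42436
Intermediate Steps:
W(F, N) = 1 + F (W(F, N) = (-1 + F) + 2 = 1 + F)
Y(R) = 4 - 4*R²/9 (Y(R) = 4 - (R + R)*(R + R)/9 = 4 - 2*R*2*R/9 = 4 - 4*R²/9)
Z = -11 (Z = -11 + (4 - 4/9*(-3)²)*(-3) = -11 + (4 - 4/9*9)*(-3) = -11 + (4 - 4)*(-3) = -11 + 0*(-3) = -11 + 0 = -11)
(Z + (W(-10, -10) - 186))² = (-11 + ((1 - 10) - 186))² = (-11 + (-9 - 186))² = (-11 - 195)² = (-206)² = 42436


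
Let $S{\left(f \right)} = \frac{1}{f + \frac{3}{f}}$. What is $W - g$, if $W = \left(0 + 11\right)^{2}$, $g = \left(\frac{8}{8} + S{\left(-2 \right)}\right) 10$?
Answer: $\frac{797}{7} \approx 113.86$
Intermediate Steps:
$g = \frac{50}{7}$ ($g = \left(\frac{8}{8} - \frac{2}{3 + \left(-2\right)^{2}}\right) 10 = \left(8 \cdot \frac{1}{8} - \frac{2}{3 + 4}\right) 10 = \left(1 - \frac{2}{7}\right) 10 = \frac{5}{7} \cdot 10 = \frac{50}{7} \approx 7.1429$)
$W = 121$ ($W = 11^{2} = 121$)
$W - g = 121 - \frac{50}{7} = \frac{797}{7}$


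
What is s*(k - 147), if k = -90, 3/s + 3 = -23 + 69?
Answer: -711/43 ≈ -16.535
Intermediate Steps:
s = 3/43 (s = 3/(-3 + (-23 + 69)) = 3/(-3 + 46) = 3/43 ≈ 0.069767)
s*(k - 147) = 3*(-90 - 147)/43 = (3/43)*(-237) = -711/43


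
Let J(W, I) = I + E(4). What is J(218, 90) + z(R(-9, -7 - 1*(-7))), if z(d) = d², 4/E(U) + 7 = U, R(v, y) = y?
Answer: 266/3 ≈ 88.667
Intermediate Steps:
E(U) = 4/(-7 + U)
J(W, I) = -4/3 + I (J(W, I) = I + 4/(-7 + 4) = I + 4/(-3) = I + 4*(-⅓) = I - 4/3 = -4/3 + I)
J(218, 90) + z(R(-9, -7 - 1*(-7))) = (-4/3 + 90) + (-7 - 1*(-7))² = 266/3 + (-7 + 7)² = 266/3 + 0² = 266/3 + 0 = 266/3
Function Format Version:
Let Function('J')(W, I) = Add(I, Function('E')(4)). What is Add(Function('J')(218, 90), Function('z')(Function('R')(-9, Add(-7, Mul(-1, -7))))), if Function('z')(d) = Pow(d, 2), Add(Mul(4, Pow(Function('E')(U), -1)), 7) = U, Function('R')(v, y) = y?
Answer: Rational(266, 3) ≈ 88.667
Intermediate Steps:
Function('E')(U) = Mul(4, Pow(Add(-7, U), -1))
Function('J')(W, I) = Add(Rational(-4, 3), I) (Function('J')(W, I) = Add(I, Mul(4, Pow(Add(-7, 4), -1))) = Add(I, Mul(4, Pow(-3, -1))) = Add(I, Mul(4, Rational(-1, 3))) = Add(I, Rational(-4, 3)) = Add(Rational(-4, 3), I))
Add(Function('J')(218, 90), Function('z')(Function('R')(-9, Add(-7, Mul(-1, -7))))) = Add(Add(Rational(-4, 3), 90), Pow(Add(-7, Mul(-1, -7)), 2)) = Add(Rational(266, 3), Pow(Add(-7, 7), 2)) = Add(Rational(266, 3), Pow(0, 2)) = Add(Rational(266, 3), 0) = Rational(266, 3)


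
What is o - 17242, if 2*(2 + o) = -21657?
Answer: -56145/2 ≈ -28073.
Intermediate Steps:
o = -21661/2 (o = -2 + (½)*(-21657) = -2 - 21657/2 = -21661/2 ≈ -10831.)
o - 17242 = -21661/2 - 17242 = -56145/2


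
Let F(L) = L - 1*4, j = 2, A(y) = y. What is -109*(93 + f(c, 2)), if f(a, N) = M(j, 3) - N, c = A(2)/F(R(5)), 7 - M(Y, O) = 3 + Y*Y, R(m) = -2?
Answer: -9919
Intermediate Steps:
F(L) = -4 + L (F(L) = L - 4 = -4 + L)
M(Y, O) = 4 - Y² (M(Y, O) = 7 - (3 + Y*Y) = 7 - (3 + Y²) = 7 + (-3 - Y²) = 4 - Y²)
c = -⅓ (c = 2/(-4 - 2) = 2/(-6) = 2*(-⅙) = -⅓ ≈ -0.33333)
f(a, N) = -N (f(a, N) = (4 - 1*2²) - N = (4 - 1*4) - N = (4 - 4) - N = 0 - N = -N)
-109*(93 + f(c, 2)) = -109*(93 - 1*2) = -109*(93 - 2) = -109*91 = -9919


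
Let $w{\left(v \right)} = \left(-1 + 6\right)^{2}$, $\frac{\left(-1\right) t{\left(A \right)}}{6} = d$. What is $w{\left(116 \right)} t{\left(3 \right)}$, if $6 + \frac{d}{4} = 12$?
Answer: $-3600$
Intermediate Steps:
$d = 24$ ($d = -24 + 4 \cdot 12 = -24 + 48 = 24$)
$t{\left(A \right)} = -144$ ($t{\left(A \right)} = \left(-6\right) 24 = -144$)
$w{\left(v \right)} = 25$ ($w{\left(v \right)} = 5^{2} = 25$)
$w{\left(116 \right)} t{\left(3 \right)} = 25 \left(-144\right) = -3600$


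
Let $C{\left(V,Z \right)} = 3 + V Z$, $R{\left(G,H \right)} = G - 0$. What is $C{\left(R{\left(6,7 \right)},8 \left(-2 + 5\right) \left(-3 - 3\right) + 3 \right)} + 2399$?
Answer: $1556$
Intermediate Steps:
$R{\left(G,H \right)} = G$ ($R{\left(G,H \right)} = G + 0 = G$)
$C{\left(R{\left(6,7 \right)},8 \left(-2 + 5\right) \left(-3 - 3\right) + 3 \right)} + 2399 = \left(3 + 6 \left(8 \left(-2 + 5\right) \left(-3 - 3\right) + 3\right)\right) + 2399 = \left(3 + 6 \left(8 \cdot 3 \left(-6\right) + 3\right)\right) + 2399 = \left(3 + 6 \left(8 \left(-18\right) + 3\right)\right) + 2399 = \left(3 + 6 \left(-144 + 3\right)\right) + 2399 = \left(3 + 6 \left(-141\right)\right) + 2399 = \left(3 - 846\right) + 2399 = -843 + 2399 = 1556$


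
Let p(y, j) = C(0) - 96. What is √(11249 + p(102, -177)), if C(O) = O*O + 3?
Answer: 2*√2789 ≈ 105.62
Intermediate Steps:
C(O) = 3 + O² (C(O) = O² + 3 = 3 + O²)
p(y, j) = -93 (p(y, j) = (3 + 0²) - 96 = (3 + 0) - 96 = 3 - 96 = -93)
√(11249 + p(102, -177)) = √(11249 - 93) = √11156 = 2*√2789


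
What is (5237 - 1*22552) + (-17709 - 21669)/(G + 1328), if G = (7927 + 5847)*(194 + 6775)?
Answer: -831053651294/47996167 ≈ -17315.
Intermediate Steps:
G = 95991006 (G = 13774*6969 = 95991006)
(5237 - 1*22552) + (-17709 - 21669)/(G + 1328) = (5237 - 1*22552) + (-17709 - 21669)/(95991006 + 1328) = (5237 - 22552) - 39378/95992334 = -17315 - 39378*1/95992334 = -17315 - 19689/47996167 = -831053651294/47996167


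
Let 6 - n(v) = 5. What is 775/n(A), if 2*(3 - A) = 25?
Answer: 775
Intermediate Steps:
A = -19/2 (A = 3 - 1/2*25 = 3 - 25/2 = -19/2 ≈ -9.5000)
n(v) = 1 (n(v) = 6 - 1*5 = 6 - 5 = 1)
775/n(A) = 775/1 = 775*1 = 775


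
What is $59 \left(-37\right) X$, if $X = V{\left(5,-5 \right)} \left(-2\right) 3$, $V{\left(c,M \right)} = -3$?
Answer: $-39294$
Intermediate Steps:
$X = 18$ ($X = \left(-3\right) \left(-2\right) 3 = 6 \cdot 3 = 18$)
$59 \left(-37\right) X = 59 \left(-37\right) 18 = \left(-2183\right) 18 = -39294$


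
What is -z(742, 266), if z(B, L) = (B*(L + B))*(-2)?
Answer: 1495872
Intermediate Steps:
z(B, L) = -2*B*(B + L) (z(B, L) = (B*(B + L))*(-2) = -2*B*(B + L))
-z(742, 266) = -(-2)*742*(742 + 266) = -(-2)*742*1008 = -1*(-1495872) = 1495872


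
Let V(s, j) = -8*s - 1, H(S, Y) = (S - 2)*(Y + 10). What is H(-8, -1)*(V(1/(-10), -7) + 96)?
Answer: -8622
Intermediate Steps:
H(S, Y) = (-2 + S)*(10 + Y)
V(s, j) = -1 - 8*s
H(-8, -1)*(V(1/(-10), -7) + 96) = (-20 - 2*(-1) + 10*(-8) - 8*(-1))*((-1 - 8/(-10)) + 96) = (-20 + 2 - 80 + 8)*((-1 - 8*(-1/10)) + 96) = -90*((-1 + 4/5) + 96) = -90*(-1/5 + 96) = -90*479/5 = -8622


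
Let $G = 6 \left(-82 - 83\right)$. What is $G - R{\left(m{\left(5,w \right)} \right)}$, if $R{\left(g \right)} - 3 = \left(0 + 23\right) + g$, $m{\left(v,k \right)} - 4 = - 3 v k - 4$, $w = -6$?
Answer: $-1106$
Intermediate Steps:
$m{\left(v,k \right)} = - 3 k v$ ($m{\left(v,k \right)} = 4 + \left(- 3 v k - 4\right) = 4 - \left(4 + 3 k v\right) = - 3 k v$)
$G = -990$ ($G = 6 \left(-165\right) = -990$)
$R{\left(g \right)} = 26 + g$ ($R{\left(g \right)} = 3 + \left(\left(0 + 23\right) + g\right) = 3 + \left(23 + g\right) = 26 + g$)
$G - R{\left(m{\left(5,w \right)} \right)} = -990 - \left(26 - \left(-18\right) 5\right) = -990 - \left(26 + 90\right) = -990 - 116 = -1106$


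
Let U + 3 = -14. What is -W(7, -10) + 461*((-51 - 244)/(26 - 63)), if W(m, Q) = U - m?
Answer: 136883/37 ≈ 3699.5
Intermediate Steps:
U = -17 (U = -3 - 14 = -17)
W(m, Q) = -17 - m
-W(7, -10) + 461*((-51 - 244)/(26 - 63)) = -(-17 - 1*7) + 461*((-51 - 244)/(26 - 63)) = -(-17 - 7) + 461*(-295/(-37)) = -1*(-24) + 461*(-295*(-1/37)) = 24 + 461*(295/37) = 24 + 135995/37 = 136883/37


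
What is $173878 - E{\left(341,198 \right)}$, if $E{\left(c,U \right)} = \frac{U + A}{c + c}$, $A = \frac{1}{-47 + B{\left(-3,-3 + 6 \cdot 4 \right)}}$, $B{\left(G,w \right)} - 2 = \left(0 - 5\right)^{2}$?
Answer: $\frac{2371691961}{13640} \approx 1.7388 \cdot 10^{5}$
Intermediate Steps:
$B{\left(G,w \right)} = 27$ ($B{\left(G,w \right)} = 2 + \left(0 - 5\right)^{2} = 2 + \left(-5\right)^{2} = 2 + 25 = 27$)
$A = - \frac{1}{20}$ ($A = \frac{1}{-47 + 27} = \frac{1}{-20} = - \frac{1}{20} \approx -0.05$)
$E{\left(c,U \right)} = \frac{- \frac{1}{20} + U}{2 c}$ ($E{\left(c,U \right)} = \frac{U - \frac{1}{20}}{c + c} = \frac{- \frac{1}{20} + U}{2 c}$)
$173878 - E{\left(341,198 \right)} = 173878 - \frac{-1 + 20 \cdot 198}{40 \cdot 341} = 173878 - \frac{1}{40} \cdot \frac{1}{341} \left(-1 + 3960\right) = 173878 - \frac{1}{40} \cdot \frac{1}{341} \cdot 3959 = 173878 - \frac{3959}{13640} = \frac{2371691961}{13640}$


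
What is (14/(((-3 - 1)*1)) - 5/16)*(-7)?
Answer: 427/16 ≈ 26.688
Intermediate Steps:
(14/(((-3 - 1)*1)) - 5/16)*(-7) = (14/((-4*1)) - 5*1/16)*(-7) = (14/(-4) - 5/16)*(-7) = (14*(-¼) - 5/16)*(-7) = (-7/2 - 5/16)*(-7) = -61/16*(-7) = 427/16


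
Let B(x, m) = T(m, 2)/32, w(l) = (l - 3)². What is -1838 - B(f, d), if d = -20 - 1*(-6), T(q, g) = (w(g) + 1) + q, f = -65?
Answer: -14701/8 ≈ -1837.6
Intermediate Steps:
w(l) = (-3 + l)²
T(q, g) = 1 + q + (-3 + g)² (T(q, g) = ((-3 + g)² + 1) + q = (1 + (-3 + g)²) + q = 1 + q + (-3 + g)²)
d = -14 (d = -20 + 6 = -14)
B(x, m) = 1/16 + m/32 (B(x, m) = (1 + m + (-3 + 2)²)/32 = (1 + m + (-1)²)*(1/32) = (1 + m + 1)*(1/32) = (2 + m)*(1/32) = 1/16 + m/32)
-1838 - B(f, d) = -1838 - (1/16 + (1/32)*(-14)) = -1838 - (1/16 - 7/16) = -1838 - 1*(-3/8) = -1838 + 3/8 = -14701/8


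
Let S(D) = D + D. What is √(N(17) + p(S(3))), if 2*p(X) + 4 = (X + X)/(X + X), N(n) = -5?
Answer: I*√26/2 ≈ 2.5495*I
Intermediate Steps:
S(D) = 2*D
p(X) = -3/2 (p(X) = -2 + ((X + X)/(X + X))/2 = -2 + ((2*X)/((2*X)))/2 = -2 + ((2*X)*(1/(2*X)))/2 = -2 + (½)*1 = -2 + ½ = -3/2)
√(N(17) + p(S(3))) = √(-5 - 3/2) = √(-13/2) = I*√26/2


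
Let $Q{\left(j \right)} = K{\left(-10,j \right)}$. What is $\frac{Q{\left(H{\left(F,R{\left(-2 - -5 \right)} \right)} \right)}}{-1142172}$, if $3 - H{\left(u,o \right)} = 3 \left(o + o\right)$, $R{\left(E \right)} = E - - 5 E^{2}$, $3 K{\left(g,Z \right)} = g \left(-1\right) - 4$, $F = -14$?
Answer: $- \frac{1}{571086} \approx -1.7511 \cdot 10^{-6}$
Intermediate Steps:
$K{\left(g,Z \right)} = - \frac{4}{3} - \frac{g}{3}$ ($K{\left(g,Z \right)} = \frac{g \left(-1\right) - 4}{3} = \frac{- g - 4}{3} = \frac{-4 - g}{3} = - \frac{4}{3} - \frac{g}{3}$)
$R{\left(E \right)} = E + 5 E^{2}$
$H{\left(u,o \right)} = 3 - 6 o$ ($H{\left(u,o \right)} = 3 - 3 \left(o + o\right) = 3 - 3 \cdot 2 o = 3 - 6 o$)
$Q{\left(j \right)} = 2$ ($Q{\left(j \right)} = - \frac{4}{3} - - \frac{10}{3} = - \frac{4}{3} + \frac{10}{3} = 2$)
$\frac{Q{\left(H{\left(F,R{\left(-2 - -5 \right)} \right)} \right)}}{-1142172} = \frac{2}{-1142172} = 2 \left(- \frac{1}{1142172}\right) = - \frac{1}{571086}$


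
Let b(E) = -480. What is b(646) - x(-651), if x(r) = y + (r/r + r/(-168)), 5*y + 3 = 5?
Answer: -19411/40 ≈ -485.27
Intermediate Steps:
y = ⅖ (y = -⅗ + (⅕)*5 = -⅗ + 1 = ⅖ ≈ 0.40000)
x(r) = 7/5 - r/168 (x(r) = ⅖ + (r/r + r/(-168)) = ⅖ + (1 + r*(-1/168)) = ⅖ + (1 - r/168) = 7/5 - r/168)
b(646) - x(-651) = -480 - (7/5 - 1/168*(-651)) = -480 - (7/5 + 31/8) = -480 - 1*211/40 = -480 - 211/40 = -19411/40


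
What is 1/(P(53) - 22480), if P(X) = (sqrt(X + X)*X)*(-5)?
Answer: -2248/49790655 + 53*sqrt(106)/99581310 ≈ -3.9669e-5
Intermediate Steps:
P(X) = -5*sqrt(2)*X**(3/2) (P(X) = (sqrt(2*X)*X)*(-5) = ((sqrt(2)*sqrt(X))*X)*(-5) = (sqrt(2)*X**(3/2))*(-5) = -5*sqrt(2)*X**(3/2))
1/(P(53) - 22480) = 1/(-5*sqrt(2)*53**(3/2) - 22480) = 1/(-5*sqrt(2)*53*sqrt(53) - 22480) = 1/(-265*sqrt(106) - 22480) = 1/(-22480 - 265*sqrt(106))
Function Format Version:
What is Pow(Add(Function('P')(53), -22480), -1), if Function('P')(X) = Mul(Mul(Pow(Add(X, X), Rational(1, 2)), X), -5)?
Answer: Add(Rational(-2248, 49790655), Mul(Rational(53, 99581310), Pow(106, Rational(1, 2)))) ≈ -3.9669e-5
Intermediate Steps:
Function('P')(X) = Mul(-5, Pow(2, Rational(1, 2)), Pow(X, Rational(3, 2))) (Function('P')(X) = Mul(Mul(Pow(Mul(2, X), Rational(1, 2)), X), -5) = Mul(Mul(Mul(Pow(2, Rational(1, 2)), Pow(X, Rational(1, 2))), X), -5) = Mul(Mul(Pow(2, Rational(1, 2)), Pow(X, Rational(3, 2))), -5) = Mul(-5, Pow(2, Rational(1, 2)), Pow(X, Rational(3, 2))))
Pow(Add(Function('P')(53), -22480), -1) = Pow(Add(Mul(-5, Pow(2, Rational(1, 2)), Pow(53, Rational(3, 2))), -22480), -1) = Pow(Add(Mul(-5, Pow(2, Rational(1, 2)), Mul(53, Pow(53, Rational(1, 2)))), -22480), -1) = Pow(Add(Mul(-265, Pow(106, Rational(1, 2))), -22480), -1) = Pow(Add(-22480, Mul(-265, Pow(106, Rational(1, 2)))), -1)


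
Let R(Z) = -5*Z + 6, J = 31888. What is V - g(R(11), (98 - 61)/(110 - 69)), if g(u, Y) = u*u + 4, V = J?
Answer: 29483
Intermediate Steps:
V = 31888
R(Z) = 6 - 5*Z
g(u, Y) = 4 + u² (g(u, Y) = u² + 4 = 4 + u²)
V - g(R(11), (98 - 61)/(110 - 69)) = 31888 - (4 + (6 - 5*11)²) = 31888 - (4 + (6 - 55)²) = 31888 - (4 + (-49)²) = 31888 - (4 + 2401) = 31888 - 1*2405 = 31888 - 2405 = 29483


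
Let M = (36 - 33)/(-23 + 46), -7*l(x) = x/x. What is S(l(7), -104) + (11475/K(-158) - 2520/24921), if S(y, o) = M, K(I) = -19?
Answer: -730772852/1210053 ≈ -603.92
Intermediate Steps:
l(x) = -1/7 (l(x) = -x/(7*x) = -1/7*1 = -1/7)
M = 3/23 ≈ 0.13043
S(y, o) = 3/23
S(l(7), -104) + (11475/K(-158) - 2520/24921) = 3/23 + (11475/(-19) - 2520/24921) = 3/23 + (11475*(-1/19) - 2520*1/24921) = 3/23 + (-11475/19 - 280/2769) = 3/23 - 31779595/52611 = -730772852/1210053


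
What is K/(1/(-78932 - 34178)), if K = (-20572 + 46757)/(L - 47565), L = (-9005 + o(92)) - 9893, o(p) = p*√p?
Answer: 196849139717050/4416551681 + 544968504400*√23/4416551681 ≈ 45163.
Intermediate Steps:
o(p) = p^(3/2)
L = -18898 + 184*√23 (L = (-9005 + 92^(3/2)) - 9893 = (-9005 + 184*√23) - 9893 = -18898 + 184*√23 ≈ -18016.)
K = 26185/(-66463 + 184*√23) (K = (-20572 + 46757)/((-18898 + 184*√23) - 47565) = 26185/(-66463 + 184*√23) ≈ -0.39928)
K/(1/(-78932 - 34178)) = (-1740333655/4416551681 - 4818040*√23/4416551681)/(1/(-78932 - 34178)) = (-1740333655/4416551681 - 4818040*√23/4416551681)/(1/(-113110)) = (-1740333655/4416551681 - 4818040*√23/4416551681)/(-1/113110) = (-1740333655/4416551681 - 4818040*√23/4416551681)*(-113110) = 196849139717050/4416551681 + 544968504400*√23/4416551681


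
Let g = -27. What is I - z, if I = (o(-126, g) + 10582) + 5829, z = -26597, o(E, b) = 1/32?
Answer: 1376257/32 ≈ 43008.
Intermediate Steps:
o(E, b) = 1/32
I = 525153/32 (I = (1/32 + 10582) + 5829 = 338625/32 + 5829 = 525153/32 ≈ 16411.)
I - z = 525153/32 - 1*(-26597) = 525153/32 + 26597 = 1376257/32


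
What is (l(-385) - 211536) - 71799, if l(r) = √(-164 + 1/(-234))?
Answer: -283335 + I*√997802/78 ≈ -2.8334e+5 + 12.806*I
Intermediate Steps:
l(r) = I*√997802/78 (l(r) = √(-164 - 1/234) = √(-38377/234) = I*√997802/78)
(l(-385) - 211536) - 71799 = (I*√997802/78 - 211536) - 71799 = (-211536 + I*√997802/78) - 71799 = -283335 + I*√997802/78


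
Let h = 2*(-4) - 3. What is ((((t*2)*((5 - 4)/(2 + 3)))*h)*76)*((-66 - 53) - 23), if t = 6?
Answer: 1424544/5 ≈ 2.8491e+5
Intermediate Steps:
h = -11 (h = -8 - 3 = -11)
((((t*2)*((5 - 4)/(2 + 3)))*h)*76)*((-66 - 53) - 23) = ((((6*2)*((5 - 4)/(2 + 3)))*(-11))*76)*((-66 - 53) - 23) = (((12*(1/5))*(-11))*76)*(-119 - 23) = (((12*(1*(⅕)))*(-11))*76)*(-142) = (((12*(⅕))*(-11))*76)*(-142) = (((12/5)*(-11))*76)*(-142) = -132/5*76*(-142) = -10032/5*(-142) = 1424544/5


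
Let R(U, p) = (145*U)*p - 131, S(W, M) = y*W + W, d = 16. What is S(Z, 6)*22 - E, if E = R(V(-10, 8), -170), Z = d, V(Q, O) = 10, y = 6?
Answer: 249095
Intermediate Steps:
Z = 16
S(W, M) = 7*W (S(W, M) = 6*W + W = 7*W)
R(U, p) = -131 + 145*U*p (R(U, p) = 145*U*p - 131 = -131 + 145*U*p)
E = -246631 (E = -131 + 145*10*(-170) = -131 - 246500 = -246631)
S(Z, 6)*22 - E = (7*16)*22 - 1*(-246631) = 112*22 + 246631 = 2464 + 246631 = 249095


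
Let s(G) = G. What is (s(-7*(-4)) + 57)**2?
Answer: 7225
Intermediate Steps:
(s(-7*(-4)) + 57)**2 = (-7*(-4) + 57)**2 = (28 + 57)**2 = 85**2 = 7225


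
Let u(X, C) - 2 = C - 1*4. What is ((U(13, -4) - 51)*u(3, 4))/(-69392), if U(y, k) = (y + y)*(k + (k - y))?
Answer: 597/34696 ≈ 0.017207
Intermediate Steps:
u(X, C) = -2 + C (u(X, C) = 2 + (C - 1*4) = 2 + (C - 4) = 2 + (-4 + C) = -2 + C)
U(y, k) = 2*y*(-y + 2*k) (U(y, k) = (2*y)*(-y + 2*k) = 2*y*(-y + 2*k))
((U(13, -4) - 51)*u(3, 4))/(-69392) = ((2*13*(-1*13 + 2*(-4)) - 51)*(-2 + 4))/(-69392) = ((2*13*(-13 - 8) - 51)*2)*(-1/69392) = ((2*13*(-21) - 51)*2)*(-1/69392) = ((-546 - 51)*2)*(-1/69392) = -597*2*(-1/69392) = -1194*(-1/69392) = 597/34696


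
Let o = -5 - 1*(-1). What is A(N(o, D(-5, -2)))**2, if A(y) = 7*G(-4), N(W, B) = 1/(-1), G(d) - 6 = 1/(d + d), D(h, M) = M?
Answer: 108241/64 ≈ 1691.3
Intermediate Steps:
o = -4 (o = -5 + 1 = -4)
G(d) = 6 + 1/(2*d) (G(d) = 6 + 1/(d + d) = 6 + 1/(2*d))
N(W, B) = -1
A(y) = 329/8 (A(y) = 7*(6 + (1/2)/(-4)) = 7*(6 + (1/2)*(-1/4)) = 7*(6 - 1/8) = 7*(47/8) = 329/8)
A(N(o, D(-5, -2)))**2 = (329/8)**2 = 108241/64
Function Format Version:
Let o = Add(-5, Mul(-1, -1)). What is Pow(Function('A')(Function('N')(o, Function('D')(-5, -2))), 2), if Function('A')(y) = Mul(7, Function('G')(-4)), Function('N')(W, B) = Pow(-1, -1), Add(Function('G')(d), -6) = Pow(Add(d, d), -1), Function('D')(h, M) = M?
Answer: Rational(108241, 64) ≈ 1691.3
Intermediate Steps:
o = -4 (o = Add(-5, 1) = -4)
Function('G')(d) = Add(6, Mul(Rational(1, 2), Pow(d, -1))) (Function('G')(d) = Add(6, Pow(Add(d, d), -1)) = Add(6, Pow(Mul(2, d), -1)) = Add(6, Mul(Rational(1, 2), Pow(d, -1))))
Function('N')(W, B) = -1
Function('A')(y) = Rational(329, 8) (Function('A')(y) = Mul(7, Add(6, Mul(Rational(1, 2), Pow(-4, -1)))) = Mul(7, Add(6, Mul(Rational(1, 2), Rational(-1, 4)))) = Mul(7, Add(6, Rational(-1, 8))) = Mul(7, Rational(47, 8)) = Rational(329, 8))
Pow(Function('A')(Function('N')(o, Function('D')(-5, -2))), 2) = Pow(Rational(329, 8), 2) = Rational(108241, 64)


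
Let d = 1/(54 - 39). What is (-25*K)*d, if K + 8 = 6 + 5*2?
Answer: -40/3 ≈ -13.333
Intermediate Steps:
K = 8 (K = -8 + (6 + 5*2) = -8 + (6 + 10) = -8 + 16 = 8)
d = 1/15 ≈ 0.066667
(-25*K)*d = -25*8*(1/15) = -200*1/15 = -40/3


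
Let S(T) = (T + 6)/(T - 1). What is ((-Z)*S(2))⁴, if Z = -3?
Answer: 331776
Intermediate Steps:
S(T) = (6 + T)/(-1 + T)
((-Z)*S(2))⁴ = ((-1*(-3))*((6 + 2)/(-1 + 2)))⁴ = (3*(8/1))⁴ = (3*(1*8))⁴ = (3*8)⁴ = 24⁴ = 331776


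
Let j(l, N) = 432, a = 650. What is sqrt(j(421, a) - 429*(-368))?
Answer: 4*sqrt(9894) ≈ 397.87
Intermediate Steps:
sqrt(j(421, a) - 429*(-368)) = sqrt(432 - 429*(-368)) = sqrt(432 + 157872) = sqrt(158304) = 4*sqrt(9894)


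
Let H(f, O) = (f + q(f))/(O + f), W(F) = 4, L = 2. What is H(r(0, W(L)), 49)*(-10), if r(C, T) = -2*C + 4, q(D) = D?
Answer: -80/53 ≈ -1.5094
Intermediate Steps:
r(C, T) = 4 - 2*C
H(f, O) = 2*f/(O + f) (H(f, O) = (f + f)/(O + f) = (2*f)/(O + f) = 2*f/(O + f))
H(r(0, W(L)), 49)*(-10) = (2*(4 - 2*0)/(49 + (4 - 2*0)))*(-10) = (2*(4 + 0)/(49 + (4 + 0)))*(-10) = (2*4/(49 + 4))*(-10) = (2*4/53)*(-10) = (2*4*(1/53))*(-10) = (8/53)*(-10) = -80/53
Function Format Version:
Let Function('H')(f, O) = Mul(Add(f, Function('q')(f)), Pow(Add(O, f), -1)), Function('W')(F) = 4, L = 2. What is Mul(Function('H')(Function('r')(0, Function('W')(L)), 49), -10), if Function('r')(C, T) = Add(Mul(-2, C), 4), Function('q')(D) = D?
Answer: Rational(-80, 53) ≈ -1.5094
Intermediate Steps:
Function('r')(C, T) = Add(4, Mul(-2, C))
Function('H')(f, O) = Mul(2, f, Pow(Add(O, f), -1)) (Function('H')(f, O) = Mul(Add(f, f), Pow(Add(O, f), -1)) = Mul(Mul(2, f), Pow(Add(O, f), -1)) = Mul(2, f, Pow(Add(O, f), -1)))
Mul(Function('H')(Function('r')(0, Function('W')(L)), 49), -10) = Mul(Mul(2, Add(4, Mul(-2, 0)), Pow(Add(49, Add(4, Mul(-2, 0))), -1)), -10) = Mul(Mul(2, Add(4, 0), Pow(Add(49, Add(4, 0)), -1)), -10) = Mul(Mul(2, 4, Pow(Add(49, 4), -1)), -10) = Mul(Mul(2, 4, Pow(53, -1)), -10) = Mul(Mul(2, 4, Rational(1, 53)), -10) = Mul(Rational(8, 53), -10) = Rational(-80, 53)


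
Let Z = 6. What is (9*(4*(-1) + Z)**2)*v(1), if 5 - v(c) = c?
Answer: 144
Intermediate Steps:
v(c) = 5 - c
(9*(4*(-1) + Z)**2)*v(1) = (9*(4*(-1) + 6)**2)*(5 - 1*1) = (9*(-4 + 6)**2)*(5 - 1) = (9*2**2)*4 = (9*4)*4 = 36*4 = 144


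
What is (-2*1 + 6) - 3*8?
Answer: -20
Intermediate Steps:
(-2*1 + 6) - 3*8 = (-2 + 6) - 24 = 4 - 24 = -20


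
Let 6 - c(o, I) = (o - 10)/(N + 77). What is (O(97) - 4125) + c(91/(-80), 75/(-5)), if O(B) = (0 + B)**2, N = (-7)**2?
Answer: 5924899/1120 ≈ 5290.1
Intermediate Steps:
N = 49
O(B) = B**2
c(o, I) = 383/63 - o/126 (c(o, I) = 6 - (o - 10)/(49 + 77) = 6 - (-10 + o)/126 = 6 - (-5/63 + o/126) = 6 + (5/63 - o/126) = 383/63 - o/126)
(O(97) - 4125) + c(91/(-80), 75/(-5)) = (97**2 - 4125) + (383/63 - 13/(18*(-80))) = (9409 - 4125) + (383/63 - 13*(-1)/(18*80)) = 5284 + (383/63 - 1/126*(-91/80)) = 5284 + (383/63 + 13/1440) = 5284 + 6819/1120 = 5924899/1120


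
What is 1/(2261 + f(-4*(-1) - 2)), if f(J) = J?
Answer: 1/2263 ≈ 0.00044189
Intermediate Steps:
1/(2261 + f(-4*(-1) - 2)) = 1/(2261 + (-4*(-1) - 2)) = 1/(2261 + (4 - 2)) = 1/(2261 + 2) = 1/2263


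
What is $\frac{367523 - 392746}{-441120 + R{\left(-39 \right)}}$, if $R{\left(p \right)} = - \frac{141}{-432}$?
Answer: $\frac{3632112}{63521233} \approx 0.05718$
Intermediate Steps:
$R{\left(p \right)} = \frac{47}{144}$ ($R{\left(p \right)} = \left(-141\right) \left(- \frac{1}{432}\right) = \frac{47}{144}$)
$\frac{367523 - 392746}{-441120 + R{\left(-39 \right)}} = \frac{367523 - 392746}{-441120 + \frac{47}{144}} = - \frac{25223}{- \frac{63521233}{144}} = \left(-25223\right) \left(- \frac{144}{63521233}\right) = \frac{3632112}{63521233}$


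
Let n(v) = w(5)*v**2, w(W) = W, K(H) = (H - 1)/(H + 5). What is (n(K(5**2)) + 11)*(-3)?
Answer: -213/5 ≈ -42.600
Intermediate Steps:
K(H) = (-1 + H)/(5 + H)
n(v) = 5*v**2
(n(K(5**2)) + 11)*(-3) = (5*((-1 + 5**2)/(5 + 5**2))**2 + 11)*(-3) = (5*((-1 + 25)/(5 + 25))**2 + 11)*(-3) = (5*(24/30)**2 + 11)*(-3) = (5*((1/30)*24)**2 + 11)*(-3) = (5*(4/5)**2 + 11)*(-3) = (5*(16/25) + 11)*(-3) = (16/5 + 11)*(-3) = (71/5)*(-3) = -213/5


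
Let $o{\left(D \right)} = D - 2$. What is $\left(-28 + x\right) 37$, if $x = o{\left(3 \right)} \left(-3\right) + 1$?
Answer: $-1110$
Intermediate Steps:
$o{\left(D \right)} = -2 + D$ ($o{\left(D \right)} = D - 2 = -2 + D$)
$x = -2$ ($x = \left(-2 + 3\right) \left(-3\right) + 1 = 1 \left(-3\right) + 1 = -3 + 1 = -2$)
$\left(-28 + x\right) 37 = \left(-28 - 2\right) 37 = \left(-30\right) 37 = -1110$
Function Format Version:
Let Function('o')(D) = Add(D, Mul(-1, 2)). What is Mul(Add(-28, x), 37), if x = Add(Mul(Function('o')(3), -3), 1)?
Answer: -1110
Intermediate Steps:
Function('o')(D) = Add(-2, D) (Function('o')(D) = Add(D, -2) = Add(-2, D))
x = -2 (x = Add(Mul(Add(-2, 3), -3), 1) = Add(Mul(1, -3), 1) = Add(-3, 1) = -2)
Mul(Add(-28, x), 37) = Mul(Add(-28, -2), 37) = Mul(-30, 37) = -1110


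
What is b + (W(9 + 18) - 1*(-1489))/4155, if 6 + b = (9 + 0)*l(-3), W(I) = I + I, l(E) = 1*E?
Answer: -135572/4155 ≈ -32.629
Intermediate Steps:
l(E) = E
W(I) = 2*I
b = -33 (b = -6 + (9 + 0)*(-3) = -6 + 9*(-3) = -6 - 27 = -33)
b + (W(9 + 18) - 1*(-1489))/4155 = -33 + (2*(9 + 18) - 1*(-1489))/4155 = -33 + (2*27 + 1489)*(1/4155) = -33 + (54 + 1489)*(1/4155) = -33 + 1543*(1/4155) = -33 + 1543/4155 = -135572/4155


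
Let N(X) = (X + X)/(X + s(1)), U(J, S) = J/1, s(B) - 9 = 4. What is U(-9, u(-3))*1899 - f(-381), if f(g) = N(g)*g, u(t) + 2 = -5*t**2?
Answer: -2999583/184 ≈ -16302.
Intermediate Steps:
s(B) = 13 (s(B) = 9 + 4 = 13)
u(t) = -2 - 5*t**2
U(J, S) = J (U(J, S) = J*1 = J)
N(X) = 2*X/(13 + X) (N(X) = (X + X)/(X + 13) = (2*X)/(13 + X) = 2*X/(13 + X))
f(g) = 2*g**2/(13 + g) (f(g) = (2*g/(13 + g))*g = 2*g**2/(13 + g))
U(-9, u(-3))*1899 - f(-381) = -9*1899 - 2*(-381)**2/(13 - 381) = -17091 - 2*145161/(-368) = -17091 - 2*145161*(-1)/368 = -17091 - 1*(-145161/184) = -17091 + 145161/184 = -2999583/184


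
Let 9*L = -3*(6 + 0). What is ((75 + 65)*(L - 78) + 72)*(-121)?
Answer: 1346488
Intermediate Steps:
L = -2 (L = (-3*(6 + 0))/9 = (-3*6)/9 = (⅑)*(-18) = -2)
((75 + 65)*(L - 78) + 72)*(-121) = ((75 + 65)*(-2 - 78) + 72)*(-121) = (140*(-80) + 72)*(-121) = (-11200 + 72)*(-121) = -11128*(-121) = 1346488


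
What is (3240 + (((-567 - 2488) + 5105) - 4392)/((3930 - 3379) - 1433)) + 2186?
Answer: 2394037/441 ≈ 5428.7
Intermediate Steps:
(3240 + (((-567 - 2488) + 5105) - 4392)/((3930 - 3379) - 1433)) + 2186 = (3240 + ((-3055 + 5105) - 4392)/(551 - 1433)) + 2186 = (3240 + (2050 - 4392)/(-882)) + 2186 = (3240 - 2342*(-1/882)) + 2186 = (3240 + 1171/441) + 2186 = 1430011/441 + 2186 = 2394037/441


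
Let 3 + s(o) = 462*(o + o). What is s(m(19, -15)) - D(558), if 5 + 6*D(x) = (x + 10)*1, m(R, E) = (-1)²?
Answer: 4963/6 ≈ 827.17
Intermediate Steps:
m(R, E) = 1
D(x) = ⅚ + x/6 (D(x) = -⅚ + ((x + 10)*1)/6 = -⅚ + ((10 + x)*1)/6 = -⅚ + (10 + x)/6 = -⅚ + (5/3 + x/6) = ⅚ + x/6)
s(o) = -3 + 924*o (s(o) = -3 + 462*(o + o) = -3 + 462*(2*o) = -3 + 924*o)
s(m(19, -15)) - D(558) = (-3 + 924*1) - (⅚ + (⅙)*558) = (-3 + 924) - (⅚ + 93) = 921 - 1*563/6 = 921 - 563/6 = 4963/6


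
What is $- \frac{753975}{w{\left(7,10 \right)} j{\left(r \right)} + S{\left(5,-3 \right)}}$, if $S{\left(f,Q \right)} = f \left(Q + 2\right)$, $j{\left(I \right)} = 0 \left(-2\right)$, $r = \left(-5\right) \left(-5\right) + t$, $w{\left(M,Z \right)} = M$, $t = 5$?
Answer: $150795$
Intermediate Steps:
$r = 30$ ($r = \left(-5\right) \left(-5\right) + 5 = 25 + 5 = 30$)
$j{\left(I \right)} = 0$
$S{\left(f,Q \right)} = f \left(2 + Q\right)$
$- \frac{753975}{w{\left(7,10 \right)} j{\left(r \right)} + S{\left(5,-3 \right)}} = - \frac{753975}{7 \cdot 0 + 5 \left(2 - 3\right)} = - \frac{753975}{0 + 5 \left(-1\right)} = - \frac{753975}{0 - 5} = - \frac{753975}{-5} = \left(-753975\right) \left(- \frac{1}{5}\right) = 150795$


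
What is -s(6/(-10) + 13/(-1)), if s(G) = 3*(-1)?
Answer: 3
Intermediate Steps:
s(G) = -3
-s(6/(-10) + 13/(-1)) = -1*(-3) = 3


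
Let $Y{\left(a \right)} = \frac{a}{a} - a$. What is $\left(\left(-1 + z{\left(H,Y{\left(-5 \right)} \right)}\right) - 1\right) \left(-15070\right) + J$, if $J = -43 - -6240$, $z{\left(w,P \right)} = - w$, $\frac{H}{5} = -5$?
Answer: $-340413$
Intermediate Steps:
$H = -25$ ($H = 5 \left(-5\right) = -25$)
$Y{\left(a \right)} = 1 - a$
$J = 6197$ ($J = -43 + 6240 = 6197$)
$\left(\left(-1 + z{\left(H,Y{\left(-5 \right)} \right)}\right) - 1\right) \left(-15070\right) + J = \left(\left(-1 - -25\right) - 1\right) \left(-15070\right) + 6197 = \left(\left(-1 + 25\right) - 1\right) \left(-15070\right) + 6197 = \left(24 - 1\right) \left(-15070\right) + 6197 = 23 \left(-15070\right) + 6197 = -346610 + 6197 = -340413$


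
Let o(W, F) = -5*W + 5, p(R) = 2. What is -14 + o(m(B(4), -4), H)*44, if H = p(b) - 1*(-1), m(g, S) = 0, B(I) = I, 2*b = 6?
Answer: 206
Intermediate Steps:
b = 3 (b = (½)*6 = 3)
H = 3 (H = 2 - 1*(-1) = 2 + 1 = 3)
o(W, F) = 5 - 5*W
-14 + o(m(B(4), -4), H)*44 = -14 + (5 - 5*0)*44 = -14 + (5 + 0)*44 = -14 + 5*44 = -14 + 220 = 206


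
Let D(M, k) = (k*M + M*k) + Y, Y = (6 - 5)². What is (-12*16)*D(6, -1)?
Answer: 2112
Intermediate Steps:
Y = 1 (Y = 1² = 1)
D(M, k) = 1 + 2*M*k (D(M, k) = (k*M + M*k) + 1 = (M*k + M*k) + 1 = 2*M*k + 1 = 1 + 2*M*k)
(-12*16)*D(6, -1) = (-12*16)*(1 + 2*6*(-1)) = -192*(1 - 12) = -192*(-11) = 2112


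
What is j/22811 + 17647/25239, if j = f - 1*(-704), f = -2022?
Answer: 369280715/575726829 ≈ 0.64142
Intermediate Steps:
j = -1318 (j = -2022 - 1*(-704) = -2022 + 704 = -1318)
j/22811 + 17647/25239 = -1318/22811 + 17647/25239 = 369280715/575726829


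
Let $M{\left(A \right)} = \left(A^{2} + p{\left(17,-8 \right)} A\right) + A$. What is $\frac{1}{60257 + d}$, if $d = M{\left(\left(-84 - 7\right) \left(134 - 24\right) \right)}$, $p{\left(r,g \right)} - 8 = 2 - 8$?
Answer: $\frac{1}{100230327} \approx 9.977 \cdot 10^{-9}$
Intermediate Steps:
$p{\left(r,g \right)} = 2$ ($p{\left(r,g \right)} = 8 + \left(2 - 8\right) = 8 - 6 = 2$)
$M{\left(A \right)} = A^{2} + 3 A$ ($M{\left(A \right)} = \left(A^{2} + 2 A\right) + A = A^{2} + 3 A$)
$d = 100170070$ ($d = \left(-84 - 7\right) \left(134 - 24\right) \left(3 + \left(-84 - 7\right) \left(134 - 24\right)\right) = \left(-91\right) 110 \left(3 - 10010\right) = - 10010 \left(3 - 10010\right) = \left(-10010\right) \left(-10007\right) = 100170070$)
$\frac{1}{60257 + d} = \frac{1}{60257 + 100170070} = \frac{1}{100230327}$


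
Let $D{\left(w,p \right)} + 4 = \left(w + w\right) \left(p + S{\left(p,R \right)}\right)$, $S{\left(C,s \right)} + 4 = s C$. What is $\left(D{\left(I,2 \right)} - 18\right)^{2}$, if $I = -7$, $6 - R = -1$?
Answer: $36100$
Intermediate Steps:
$R = 7$ ($R = 6 - -1 = 6 + 1 = 7$)
$S{\left(C,s \right)} = -4 + C s$ ($S{\left(C,s \right)} = -4 + s C = -4 + C s$)
$D{\left(w,p \right)} = -4 + 2 w \left(-4 + 8 p\right)$ ($D{\left(w,p \right)} = -4 + \left(w + w\right) \left(p + \left(-4 + p 7\right)\right) = -4 + 2 w \left(p + \left(-4 + 7 p\right)\right) = -4 + 2 w \left(-4 + 8 p\right)$)
$\left(D{\left(I,2 \right)} - 18\right)^{2} = \left(\left(-4 - -56 + 16 \cdot 2 \left(-7\right)\right) - 18\right)^{2} = \left(\left(-4 + 56 - 224\right) - 18\right)^{2} = \left(-172 - 18\right)^{2} = \left(-190\right)^{2} = 36100$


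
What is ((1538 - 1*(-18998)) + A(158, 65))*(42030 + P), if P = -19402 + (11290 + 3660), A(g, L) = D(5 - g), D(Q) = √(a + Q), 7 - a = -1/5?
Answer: 771701808 + 1014606*I*√5/5 ≈ 7.717e+8 + 4.5375e+5*I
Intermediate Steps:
a = 36/5 (a = 7 - (-1)/5 = 7 - 1*(-⅕) = 7 + ⅕ = 36/5 ≈ 7.2000)
D(Q) = √(36/5 + Q)
A(g, L) = √(305 - 25*g)/5 (A(g, L) = √(180 + 25*(5 - g))/5 = √(180 + (125 - 25*g))/5 = √(305 - 25*g)/5)
P = -4452 (P = -19402 + 14950 = -4452)
((1538 - 1*(-18998)) + A(158, 65))*(42030 + P) = ((1538 - 1*(-18998)) + √(305 - 25*158)/5)*(42030 - 4452) = ((1538 + 18998) + √(305 - 3950)/5)*37578 = (20536 + √(-3645)/5)*37578 = (20536 + (27*I*√5)/5)*37578 = (20536 + 27*I*√5/5)*37578 = 771701808 + 1014606*I*√5/5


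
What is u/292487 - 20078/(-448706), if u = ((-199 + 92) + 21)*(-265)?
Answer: 8049281863/65620335911 ≈ 0.12266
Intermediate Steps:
u = 22790 (u = (-107 + 21)*(-265) = -86*(-265) = 22790)
u/292487 - 20078/(-448706) = 22790/292487 - 20078/(-448706) = 22790*(1/292487) - 20078*(-1/448706) = 22790/292487 + 10039/224353 = 8049281863/65620335911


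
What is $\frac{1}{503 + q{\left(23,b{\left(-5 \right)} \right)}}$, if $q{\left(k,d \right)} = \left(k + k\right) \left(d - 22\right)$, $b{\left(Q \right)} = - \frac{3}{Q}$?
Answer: $- \frac{5}{2407} \approx -0.0020773$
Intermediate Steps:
$q{\left(k,d \right)} = 2 k \left(-22 + d\right)$
$\frac{1}{503 + q{\left(23,b{\left(-5 \right)} \right)}} = \frac{1}{503 + 2 \cdot 23 \left(-22 - \frac{3}{-5}\right)} = \frac{1}{503 + 2 \cdot 23 \left(-22 - - \frac{3}{5}\right)} = \frac{1}{503 + 2 \cdot 23 \left(-22 + \frac{3}{5}\right)} = \frac{1}{503 + 2 \cdot 23 \left(- \frac{107}{5}\right)} = \frac{1}{503 - \frac{4922}{5}} = \frac{1}{- \frac{2407}{5}} = - \frac{5}{2407}$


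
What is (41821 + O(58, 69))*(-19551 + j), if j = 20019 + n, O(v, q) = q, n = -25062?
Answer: -1030242660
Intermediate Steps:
j = -5043 (j = 20019 - 25062 = -5043)
(41821 + O(58, 69))*(-19551 + j) = (41821 + 69)*(-19551 - 5043) = 41890*(-24594) = -1030242660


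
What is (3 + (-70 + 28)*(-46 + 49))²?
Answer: 15129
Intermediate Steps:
(3 + (-70 + 28)*(-46 + 49))² = (3 - 42*3)² = (3 - 126)² = (-123)² = 15129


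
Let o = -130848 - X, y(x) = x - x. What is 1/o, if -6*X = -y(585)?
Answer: -1/130848 ≈ -7.6425e-6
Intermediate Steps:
y(x) = 0
X = 0 (X = -(-1)*0/6 = -⅙*0 = 0)
o = -130848 (o = -130848 - 1*0 = -130848 + 0 = -130848)
1/o = 1/(-130848) = -1/130848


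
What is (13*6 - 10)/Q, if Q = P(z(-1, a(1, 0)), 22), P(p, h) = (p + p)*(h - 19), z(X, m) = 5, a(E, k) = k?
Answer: 34/15 ≈ 2.2667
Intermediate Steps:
P(p, h) = 2*p*(-19 + h) (P(p, h) = (2*p)*(-19 + h) = 2*p*(-19 + h))
Q = 30 (Q = 2*5*(-19 + 22) = 2*5*3 = 30)
(13*6 - 10)/Q = (13*6 - 10)/30 = (78 - 10)*(1/30) = 68*(1/30) = 34/15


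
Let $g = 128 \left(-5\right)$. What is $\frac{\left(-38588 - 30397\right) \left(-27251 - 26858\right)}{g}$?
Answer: $- \frac{746541873}{128} \approx -5.8324 \cdot 10^{6}$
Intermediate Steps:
$g = -640$
$\frac{\left(-38588 - 30397\right) \left(-27251 - 26858\right)}{g} = \frac{\left(-38588 - 30397\right) \left(-27251 - 26858\right)}{-640} = \left(-68985\right) \left(-54109\right) \left(- \frac{1}{640}\right) = 3732709365 \left(- \frac{1}{640}\right) = - \frac{746541873}{128}$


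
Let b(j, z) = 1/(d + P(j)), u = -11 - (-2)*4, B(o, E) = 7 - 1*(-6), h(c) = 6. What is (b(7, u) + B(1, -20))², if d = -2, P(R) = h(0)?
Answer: 2809/16 ≈ 175.56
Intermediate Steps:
P(R) = 6
B(o, E) = 13 (B(o, E) = 7 + 6 = 13)
u = -3 (u = -11 - 1*(-8) = -11 + 8 = -3)
b(j, z) = ¼ (b(j, z) = 1/(-2 + 6) = 1/4 = ¼)
(b(7, u) + B(1, -20))² = (¼ + 13)² = (53/4)² = 2809/16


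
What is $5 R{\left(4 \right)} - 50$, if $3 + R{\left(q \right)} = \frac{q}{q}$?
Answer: $-60$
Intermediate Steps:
$R{\left(q \right)} = -2$ ($R{\left(q \right)} = -3 + \frac{q}{q} = -3 + 1 = -2$)
$5 R{\left(4 \right)} - 50 = 5 \left(-2\right) - 50 = -10 - 50 = -60$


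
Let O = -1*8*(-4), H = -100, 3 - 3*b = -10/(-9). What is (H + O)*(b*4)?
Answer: -4624/27 ≈ -171.26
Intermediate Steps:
b = 17/27 (b = 1 - (-10)/(3*(-9)) = 1 - (-10)*(-1)/(3*9) = 1 - 1/3*10/9 = 1 - 10/27 = 17/27 ≈ 0.62963)
O = 32 (O = -8*(-4) = 32)
(H + O)*(b*4) = (-100 + 32)*((17/27)*4) = -68*68/27 = -4624/27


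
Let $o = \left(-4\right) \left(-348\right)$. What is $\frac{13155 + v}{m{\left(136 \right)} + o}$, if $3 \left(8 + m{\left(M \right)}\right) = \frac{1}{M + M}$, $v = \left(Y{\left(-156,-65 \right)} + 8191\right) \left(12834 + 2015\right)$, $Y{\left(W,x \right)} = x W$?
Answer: $\frac{222123501984}{1129345} \approx 1.9668 \cdot 10^{5}$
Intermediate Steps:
$Y{\left(W,x \right)} = W x$
$v = 272197019$ ($v = \left(\left(-156\right) \left(-65\right) + 8191\right) \left(12834 + 2015\right) = \left(10140 + 8191\right) 14849 = 18331 \cdot 14849 = 272197019$)
$o = 1392$
$m{\left(M \right)} = -8 + \frac{1}{6 M}$ ($m{\left(M \right)} = -8 + \frac{1}{3 \left(M + M\right)} = -8 + \frac{1}{3 \cdot 2 M} = -8 + \frac{\frac{1}{2} \frac{1}{M}}{3} = -8 + \frac{1}{6 M}$)
$\frac{13155 + v}{m{\left(136 \right)} + o} = \frac{13155 + 272197019}{\left(-8 + \frac{1}{6 \cdot 136}\right) + 1392} = \frac{272210174}{\left(-8 + \frac{1}{6} \cdot \frac{1}{136}\right) + 1392} = \frac{272210174}{\left(-8 + \frac{1}{816}\right) + 1392} = \frac{272210174}{- \frac{6527}{816} + 1392} = \frac{272210174}{\frac{1129345}{816}} = 272210174 \cdot \frac{816}{1129345} = \frac{222123501984}{1129345}$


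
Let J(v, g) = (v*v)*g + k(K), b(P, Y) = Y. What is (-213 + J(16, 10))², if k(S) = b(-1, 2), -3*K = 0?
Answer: 5517801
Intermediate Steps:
K = 0 (K = -⅓*0 = 0)
k(S) = 2
J(v, g) = 2 + g*v² (J(v, g) = (v*v)*g + 2 = v²*g + 2 = g*v² + 2 = 2 + g*v²)
(-213 + J(16, 10))² = (-213 + (2 + 10*16²))² = (-213 + (2 + 10*256))² = (-213 + (2 + 2560))² = (-213 + 2562)² = 2349² = 5517801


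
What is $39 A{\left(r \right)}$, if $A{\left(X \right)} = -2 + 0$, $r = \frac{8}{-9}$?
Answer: $-78$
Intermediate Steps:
$r = - \frac{8}{9}$ ($r = 8 \left(- \frac{1}{9}\right) = - \frac{8}{9} \approx -0.88889$)
$A{\left(X \right)} = -2$
$39 A{\left(r \right)} = 39 \left(-2\right) = -78$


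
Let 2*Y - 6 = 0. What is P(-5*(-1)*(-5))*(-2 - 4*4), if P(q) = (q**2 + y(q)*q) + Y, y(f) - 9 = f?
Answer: -18504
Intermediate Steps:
y(f) = 9 + f
Y = 3 (Y = 3 + (1/2)*0 = 3 + 0 = 3)
P(q) = 3 + q**2 + q*(9 + q) (P(q) = (q**2 + (9 + q)*q) + 3 = (q**2 + q*(9 + q)) + 3 = 3 + q**2 + q*(9 + q))
P(-5*(-1)*(-5))*(-2 - 4*4) = (3 + (-5*(-1)*(-5))**2 + (-5*(-1)*(-5))*(9 - 5*(-1)*(-5)))*(-2 - 4*4) = (3 + (5*(-5))**2 + (5*(-5))*(9 + 5*(-5)))*(-2 - 16) = (3 + (-25)**2 - 25*(9 - 25))*(-18) = (3 + 625 - 25*(-16))*(-18) = (3 + 625 + 400)*(-18) = 1028*(-18) = -18504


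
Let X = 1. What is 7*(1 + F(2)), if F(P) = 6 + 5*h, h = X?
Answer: 84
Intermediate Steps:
h = 1
F(P) = 11 (F(P) = 6 + 5*1 = 6 + 5 = 11)
7*(1 + F(2)) = 7*(1 + 11) = 7*12 = 84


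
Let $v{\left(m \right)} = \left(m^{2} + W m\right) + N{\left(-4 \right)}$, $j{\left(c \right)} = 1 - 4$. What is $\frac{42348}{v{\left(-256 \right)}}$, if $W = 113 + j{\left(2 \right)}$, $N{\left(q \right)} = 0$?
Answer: $\frac{10587}{9344} \approx 1.133$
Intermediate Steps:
$j{\left(c \right)} = -3$
$W = 110$ ($W = 113 - 3 = 110$)
$v{\left(m \right)} = m^{2} + 110 m$ ($v{\left(m \right)} = \left(m^{2} + 110 m\right) + 0 = m^{2} + 110 m$)
$\frac{42348}{v{\left(-256 \right)}} = \frac{42348}{\left(-256\right) \left(110 - 256\right)} = \frac{42348}{\left(-256\right) \left(-146\right)} = \frac{42348}{37376} = 42348 \cdot \frac{1}{37376} = \frac{10587}{9344}$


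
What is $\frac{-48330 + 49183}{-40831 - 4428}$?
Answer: $- \frac{853}{45259} \approx -0.018847$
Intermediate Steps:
$\frac{-48330 + 49183}{-40831 - 4428} = \frac{853}{-40831 - 4428} = \frac{853}{-45259} = 853 \left(- \frac{1}{45259}\right) = - \frac{853}{45259}$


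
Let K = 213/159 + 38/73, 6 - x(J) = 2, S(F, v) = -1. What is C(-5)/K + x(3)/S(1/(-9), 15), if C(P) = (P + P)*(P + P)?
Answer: 358112/7197 ≈ 49.758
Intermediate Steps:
C(P) = 4*P² (C(P) = (2*P)*(2*P) = 4*P²)
x(J) = 4 (x(J) = 6 - 1*2 = 6 - 2 = 4)
K = 7197/3869 (K = 213*(1/159) + 38*(1/73) = 71/53 + 38/73 = 7197/3869 ≈ 1.8602)
C(-5)/K + x(3)/S(1/(-9), 15) = (4*(-5)²)/(7197/3869) + 4/(-1) = (4*25)*(3869/7197) + 4*(-1) = 100*(3869/7197) - 4 = 386900/7197 - 4 = 358112/7197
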